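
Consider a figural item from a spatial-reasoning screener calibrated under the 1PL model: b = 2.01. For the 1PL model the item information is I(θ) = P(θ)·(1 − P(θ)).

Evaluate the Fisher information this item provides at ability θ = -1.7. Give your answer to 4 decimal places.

P = 1/(1+e^{3.7100}) = 0.0239
P(1−P) = 0.0239 × 0.9761 = 0.0233
I = P(1−P) = 0.02332

0.0233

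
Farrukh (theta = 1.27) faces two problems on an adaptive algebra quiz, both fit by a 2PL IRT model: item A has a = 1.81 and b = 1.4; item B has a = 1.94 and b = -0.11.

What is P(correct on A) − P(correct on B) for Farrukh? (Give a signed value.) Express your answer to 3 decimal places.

-0.494

P(theta) = 1 / (1 + exp(−a(theta − b)))
P_A = 0.4414
P_B = 0.9357
P_A − P_B = -0.4942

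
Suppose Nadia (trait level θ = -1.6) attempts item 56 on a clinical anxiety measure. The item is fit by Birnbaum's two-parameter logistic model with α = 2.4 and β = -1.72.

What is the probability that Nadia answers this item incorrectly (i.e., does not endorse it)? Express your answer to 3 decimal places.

0.428

P(θ) = 1 / (1 + exp(−α(θ − β)))
Exponent: 2.4 × (-1.6 − (-1.72)) = 0.2880
1/(1 + e^{-0.2880}) = 0.5715
P(incorrect) = 1 − 0.5715 = 0.4285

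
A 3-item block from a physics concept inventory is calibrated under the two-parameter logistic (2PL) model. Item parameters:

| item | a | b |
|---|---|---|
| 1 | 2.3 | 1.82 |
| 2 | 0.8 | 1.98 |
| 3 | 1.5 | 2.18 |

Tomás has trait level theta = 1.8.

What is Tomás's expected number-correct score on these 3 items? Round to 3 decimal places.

P(theta) = 1 / (1 + exp(−a(theta − b)))
P_1 = 1/(1+e^{0.0460}) = 0.4885
P_2 = 1/(1+e^{0.1440}) = 0.4641
P_3 = 1/(1+e^{0.5700}) = 0.3612
E[score] = 0.4885 + 0.4641 + 0.3612 = 1.3138

1.314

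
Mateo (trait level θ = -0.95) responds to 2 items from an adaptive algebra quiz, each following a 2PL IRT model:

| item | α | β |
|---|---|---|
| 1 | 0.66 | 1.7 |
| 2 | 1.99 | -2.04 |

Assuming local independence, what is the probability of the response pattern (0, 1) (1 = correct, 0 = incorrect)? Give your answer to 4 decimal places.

0.7645

P(θ) = 1 / (1 + exp(−α(θ − β)))
P_1 = 1/(1+e^{1.7490}) = 0.1482
P_2 = 1/(1+e^{-2.1691}) = 0.8974
L = (1−P_1) × P_2 = 0.8518 × 0.8974 = 0.76446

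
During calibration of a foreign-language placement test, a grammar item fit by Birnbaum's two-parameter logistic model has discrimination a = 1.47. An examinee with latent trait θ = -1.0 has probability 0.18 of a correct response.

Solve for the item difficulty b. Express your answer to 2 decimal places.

0.03

P(θ) = 1 / (1 + exp(−a(θ − b)))
logit(0.18) = ln(0.18/0.82) = -1.5163
b = θ − logit/(a) = -1.0 − (-1.5163)/1.4700 = 0.0315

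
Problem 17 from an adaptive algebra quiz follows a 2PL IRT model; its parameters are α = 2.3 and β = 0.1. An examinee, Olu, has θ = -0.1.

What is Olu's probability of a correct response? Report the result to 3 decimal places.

P(θ) = 1 / (1 + exp(−α(θ − β)))
Exponent: 2.3 × (-0.1 − 0.1) = -0.4600
1/(1 + e^{0.4600}) = 0.3870

0.387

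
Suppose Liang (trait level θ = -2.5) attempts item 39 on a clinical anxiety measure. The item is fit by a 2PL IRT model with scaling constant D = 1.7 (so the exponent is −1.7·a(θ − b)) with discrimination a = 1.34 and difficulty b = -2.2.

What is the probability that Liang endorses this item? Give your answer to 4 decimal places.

0.3355

P(θ) = 1 / (1 + exp(−D·a(θ − b)))
Exponent: 1.7 × 1.34 × (-2.5 − (-2.2)) = -0.6834
1/(1 + e^{0.6834}) = 0.3355
P = 0.3355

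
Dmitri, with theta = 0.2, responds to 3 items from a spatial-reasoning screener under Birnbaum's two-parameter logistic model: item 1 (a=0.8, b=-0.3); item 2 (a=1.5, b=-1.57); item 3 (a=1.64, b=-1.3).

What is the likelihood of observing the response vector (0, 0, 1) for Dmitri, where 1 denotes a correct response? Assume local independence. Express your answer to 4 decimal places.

P(theta) = 1 / (1 + exp(−a(theta − b)))
P_1 = 1/(1+e^{-0.4000}) = 0.5987
P_2 = 1/(1+e^{-2.6550}) = 0.9343
P_3 = 1/(1+e^{-2.4600}) = 0.9213
L = (1−P_1) × (1−P_2) × P_3 = 0.4013 × 0.0657 × 0.9213 = 0.02428

0.0243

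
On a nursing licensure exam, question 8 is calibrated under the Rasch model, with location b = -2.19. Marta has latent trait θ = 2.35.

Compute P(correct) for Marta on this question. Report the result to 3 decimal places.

P(θ) = 1 / (1 + exp(−(θ − b)))
Exponent: (2.35 − (-2.19)) = 4.5400
1/(1 + e^{-4.5400}) = 0.9894
P = 0.9894

0.989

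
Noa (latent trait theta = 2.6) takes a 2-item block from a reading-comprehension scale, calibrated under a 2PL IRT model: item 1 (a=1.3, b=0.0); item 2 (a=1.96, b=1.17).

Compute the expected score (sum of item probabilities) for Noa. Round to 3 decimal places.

P(theta) = 1 / (1 + exp(−a(theta − b)))
P_1 = 1/(1+e^{-3.3800}) = 0.9671
P_2 = 1/(1+e^{-2.8028}) = 0.9428
E[score] = 0.9671 + 0.9428 = 1.9099

1.910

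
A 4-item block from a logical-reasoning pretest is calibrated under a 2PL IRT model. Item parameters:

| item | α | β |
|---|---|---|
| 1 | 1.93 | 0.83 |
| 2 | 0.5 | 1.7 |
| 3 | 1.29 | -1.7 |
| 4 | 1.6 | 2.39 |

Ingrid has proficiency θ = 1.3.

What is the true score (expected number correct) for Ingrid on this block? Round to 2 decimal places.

2.29

P(θ) = 1 / (1 + exp(−α(θ − β)))
P_1 = 1/(1+e^{-0.9071}) = 0.7124
P_2 = 1/(1+e^{0.2000}) = 0.4502
P_3 = 1/(1+e^{-3.8700}) = 0.9796
P_4 = 1/(1+e^{1.7440}) = 0.1488
E[score] = 0.7124 + 0.4502 + 0.9796 + 0.1488 = 2.2909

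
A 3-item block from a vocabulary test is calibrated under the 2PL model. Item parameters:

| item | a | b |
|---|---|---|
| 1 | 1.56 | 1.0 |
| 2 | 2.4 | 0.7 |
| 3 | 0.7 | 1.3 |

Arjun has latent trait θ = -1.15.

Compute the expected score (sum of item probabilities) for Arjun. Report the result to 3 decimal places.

0.198

P(θ) = 1 / (1 + exp(−a(θ − b)))
P_1 = 1/(1+e^{3.3540}) = 0.0338
P_2 = 1/(1+e^{4.4400}) = 0.0117
P_3 = 1/(1+e^{1.7150}) = 0.1525
E[score] = 0.0338 + 0.0117 + 0.1525 = 0.1979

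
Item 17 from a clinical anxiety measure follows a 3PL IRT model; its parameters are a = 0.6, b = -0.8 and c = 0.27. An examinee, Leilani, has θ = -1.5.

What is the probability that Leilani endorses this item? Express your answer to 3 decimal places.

P(θ) = c + (1 − c) · 1 / (1 + exp(−a(θ − b)))
Exponent: 0.6 × (-1.5 − (-0.8)) = -0.4200
1/(1 + e^{0.4200}) = 0.3965
P = 0.27 + 0.73 × 0.3965 = 0.5595

0.559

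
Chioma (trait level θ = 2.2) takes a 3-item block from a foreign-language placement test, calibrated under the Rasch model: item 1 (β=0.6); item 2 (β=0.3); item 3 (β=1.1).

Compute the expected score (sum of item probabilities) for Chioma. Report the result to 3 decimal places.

P(θ) = 1 / (1 + exp(−(θ − β)))
P_1 = 1/(1+e^{-1.6000}) = 0.8320
P_2 = 1/(1+e^{-1.9000}) = 0.8699
P_3 = 1/(1+e^{-1.1000}) = 0.7503
E[score] = 0.8320 + 0.8699 + 0.7503 = 2.4522

2.452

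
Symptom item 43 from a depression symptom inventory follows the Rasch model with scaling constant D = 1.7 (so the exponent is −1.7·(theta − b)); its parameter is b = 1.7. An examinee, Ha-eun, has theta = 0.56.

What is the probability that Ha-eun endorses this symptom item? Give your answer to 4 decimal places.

0.1259

P(theta) = 1 / (1 + exp(−D·(theta − b)))
Exponent: 1.7 × (0.56 − 1.7) = -1.9380
1/(1 + e^{1.9380}) = 0.1259
P = 0.1259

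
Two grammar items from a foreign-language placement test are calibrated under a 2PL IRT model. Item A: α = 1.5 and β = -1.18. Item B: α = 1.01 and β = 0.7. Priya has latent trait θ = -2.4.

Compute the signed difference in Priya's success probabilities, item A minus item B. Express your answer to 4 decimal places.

P(θ) = 1 / (1 + exp(−α(θ − β)))
P_A = 0.1382
P_B = 0.0418
P_A − P_B = 0.0964

0.0964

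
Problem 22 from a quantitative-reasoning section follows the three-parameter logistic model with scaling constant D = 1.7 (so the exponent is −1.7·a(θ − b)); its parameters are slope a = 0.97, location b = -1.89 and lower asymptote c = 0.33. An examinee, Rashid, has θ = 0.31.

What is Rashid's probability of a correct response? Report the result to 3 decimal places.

0.983

P(θ) = c + (1 − c) · 1 / (1 + exp(−D·a(θ − b)))
Exponent: 1.7 × 0.97 × (0.31 − (-1.89)) = 3.6278
1/(1 + e^{-3.6278}) = 0.9741
P = 0.33 + 0.67 × 0.9741 = 0.9827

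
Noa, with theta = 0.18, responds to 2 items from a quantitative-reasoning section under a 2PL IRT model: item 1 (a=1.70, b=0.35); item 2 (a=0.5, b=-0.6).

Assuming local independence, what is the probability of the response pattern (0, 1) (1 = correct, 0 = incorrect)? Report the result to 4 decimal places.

0.3409

P(theta) = 1 / (1 + exp(−a(theta − b)))
P_1 = 1/(1+e^{0.2890}) = 0.4282
P_2 = 1/(1+e^{-0.3900}) = 0.5963
L = (1−P_1) × P_2 = 0.5718 × 0.5963 = 0.34093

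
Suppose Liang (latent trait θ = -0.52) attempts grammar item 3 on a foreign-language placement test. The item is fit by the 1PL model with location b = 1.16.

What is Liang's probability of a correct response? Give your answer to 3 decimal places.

P(θ) = 1 / (1 + exp(−(θ − b)))
Exponent: (-0.52 − 1.16) = -1.6800
1/(1 + e^{1.6800}) = 0.1571
P = 0.1571

0.157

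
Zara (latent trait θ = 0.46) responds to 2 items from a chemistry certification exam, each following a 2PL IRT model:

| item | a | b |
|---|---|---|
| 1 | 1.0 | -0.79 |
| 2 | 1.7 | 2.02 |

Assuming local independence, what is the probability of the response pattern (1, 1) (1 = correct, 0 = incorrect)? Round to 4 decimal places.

P(θ) = 1 / (1 + exp(−a(θ − b)))
P_1 = 1/(1+e^{-1.2500}) = 0.7773
P_2 = 1/(1+e^{2.6520}) = 0.0659
L = P_1 × P_2 = 0.7773 × 0.0659 = 0.05120

0.0512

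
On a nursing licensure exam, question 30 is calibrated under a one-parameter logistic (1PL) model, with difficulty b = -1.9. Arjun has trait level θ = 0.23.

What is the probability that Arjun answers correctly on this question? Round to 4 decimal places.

0.8938

P(θ) = 1 / (1 + exp(−(θ − b)))
Exponent: (0.23 − (-1.9)) = 2.1300
1/(1 + e^{-2.1300}) = 0.8938
P = 0.8938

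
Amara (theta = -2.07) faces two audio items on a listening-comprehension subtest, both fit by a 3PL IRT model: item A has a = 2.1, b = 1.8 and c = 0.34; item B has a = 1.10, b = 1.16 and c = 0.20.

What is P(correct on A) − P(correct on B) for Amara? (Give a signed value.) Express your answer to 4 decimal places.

0.1179

P(theta) = c + (1 − c) · 1 / (1 + exp(−a(theta − b)))
P_A = 0.3402
P_B = 0.2223
P_A − P_B = 0.1179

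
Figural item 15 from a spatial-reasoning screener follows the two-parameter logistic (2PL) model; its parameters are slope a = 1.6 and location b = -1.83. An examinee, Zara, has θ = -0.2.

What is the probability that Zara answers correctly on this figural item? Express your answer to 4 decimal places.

0.9314

P(θ) = 1 / (1 + exp(−a(θ − b)))
Exponent: 1.6 × (-0.2 − (-1.83)) = 2.6080
1/(1 + e^{-2.6080}) = 0.9314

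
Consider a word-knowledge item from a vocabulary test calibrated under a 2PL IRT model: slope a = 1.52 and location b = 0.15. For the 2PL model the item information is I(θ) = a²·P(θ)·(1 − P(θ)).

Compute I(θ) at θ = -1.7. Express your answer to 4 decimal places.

0.1235

P = 1/(1+e^{2.8120}) = 0.0567
P(1−P) = 0.0567 × 0.9433 = 0.0535
I = a² × P(1−P) = 1.52² × 0.0535 = 0.12353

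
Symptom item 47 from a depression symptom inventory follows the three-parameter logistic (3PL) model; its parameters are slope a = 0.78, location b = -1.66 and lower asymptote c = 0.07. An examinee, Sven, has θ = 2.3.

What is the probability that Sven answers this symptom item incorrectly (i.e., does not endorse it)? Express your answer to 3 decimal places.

0.041

P(θ) = c + (1 − c) · 1 / (1 + exp(−a(θ − b)))
Exponent: 0.78 × (2.3 − (-1.66)) = 3.0888
1/(1 + e^{-3.0888}) = 0.9564
P = 0.07 + 0.93 × 0.9564 = 0.9595
P(incorrect) = 1 − 0.9595 = 0.0405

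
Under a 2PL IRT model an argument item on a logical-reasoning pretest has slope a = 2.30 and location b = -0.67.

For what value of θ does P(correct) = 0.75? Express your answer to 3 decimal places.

-0.192

P(θ) = 1 / (1 + exp(−a(θ − b)))
logit = ln(0.7500/0.2500) = 1.0986
θ = b + logit/(a) = -0.67 + 1.0986/2.3000 = -0.1923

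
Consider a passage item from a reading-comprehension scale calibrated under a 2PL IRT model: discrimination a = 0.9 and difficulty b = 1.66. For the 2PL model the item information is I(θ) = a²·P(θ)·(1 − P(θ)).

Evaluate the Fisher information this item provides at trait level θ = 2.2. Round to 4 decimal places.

P = 1/(1+e^{-0.4860}) = 0.6192
P(1−P) = 0.6192 × 0.3808 = 0.2358
I = a² × P(1−P) = 0.9² × 0.2358 = 0.19100

0.1910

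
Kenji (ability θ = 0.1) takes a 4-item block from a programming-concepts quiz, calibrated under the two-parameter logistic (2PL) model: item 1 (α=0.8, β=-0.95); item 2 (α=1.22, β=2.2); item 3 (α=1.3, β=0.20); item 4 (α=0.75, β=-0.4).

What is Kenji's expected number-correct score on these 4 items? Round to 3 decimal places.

1.830

P(θ) = 1 / (1 + exp(−α(θ − β)))
P_1 = 1/(1+e^{-0.8400}) = 0.6985
P_2 = 1/(1+e^{2.5620}) = 0.0716
P_3 = 1/(1+e^{0.1300}) = 0.4675
P_4 = 1/(1+e^{-0.3750}) = 0.5927
E[score] = 0.6985 + 0.0716 + 0.4675 + 0.5927 = 1.8303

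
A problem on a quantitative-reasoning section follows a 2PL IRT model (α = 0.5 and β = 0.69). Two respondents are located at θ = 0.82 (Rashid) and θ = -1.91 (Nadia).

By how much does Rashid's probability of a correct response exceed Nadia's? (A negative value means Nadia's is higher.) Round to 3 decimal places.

P(θ) = 1 / (1 + exp(−α(θ − β)))
P(Rashid) = 0.5162  [exponent 0.0650]
P(Nadia) = 0.2142  [exponent -1.3000]
Difference = 0.5162 − 0.2142 = 0.3021

0.302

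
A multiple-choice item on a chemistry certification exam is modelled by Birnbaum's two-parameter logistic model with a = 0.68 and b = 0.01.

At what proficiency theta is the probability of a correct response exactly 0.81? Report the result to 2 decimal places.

P(theta) = 1 / (1 + exp(−a(theta − b)))
logit = ln(0.8100/0.1900) = 1.4500
theta = b + logit/(a) = 0.01 + 1.4500/0.6800 = 2.1424

2.14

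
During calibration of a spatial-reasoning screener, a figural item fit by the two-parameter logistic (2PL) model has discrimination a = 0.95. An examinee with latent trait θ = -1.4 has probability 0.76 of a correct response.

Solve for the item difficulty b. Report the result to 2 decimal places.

-2.61

P(θ) = 1 / (1 + exp(−a(θ − b)))
logit(0.76) = ln(0.76/0.24) = 1.1527
b = θ − logit/(a) = -1.4 − 1.1527/0.9500 = -2.6133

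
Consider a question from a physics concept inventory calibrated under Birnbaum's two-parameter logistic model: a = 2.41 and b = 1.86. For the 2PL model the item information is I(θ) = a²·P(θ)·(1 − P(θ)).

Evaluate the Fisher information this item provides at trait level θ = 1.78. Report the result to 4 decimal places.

1.4386

P = 1/(1+e^{0.1928}) = 0.4519
P(1−P) = 0.4519 × 0.5481 = 0.2477
I = a² × P(1−P) = 2.41² × 0.2477 = 1.43861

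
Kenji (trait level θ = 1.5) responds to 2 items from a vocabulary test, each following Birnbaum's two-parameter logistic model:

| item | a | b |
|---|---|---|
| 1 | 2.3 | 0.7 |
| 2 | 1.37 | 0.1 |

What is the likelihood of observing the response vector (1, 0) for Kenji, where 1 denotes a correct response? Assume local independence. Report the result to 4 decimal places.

P(θ) = 1 / (1 + exp(−a(θ − b)))
P_1 = 1/(1+e^{-1.8400}) = 0.8629
P_2 = 1/(1+e^{-1.9180}) = 0.8719
L = P_1 × (1−P_2) = 0.8629 × 0.1281 = 0.11053

0.1105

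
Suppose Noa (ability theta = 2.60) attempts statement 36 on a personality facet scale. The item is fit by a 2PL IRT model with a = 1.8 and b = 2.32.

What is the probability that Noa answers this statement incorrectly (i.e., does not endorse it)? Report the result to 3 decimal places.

P(theta) = 1 / (1 + exp(−a(theta − b)))
Exponent: 1.8 × (2.60 − 2.32) = 0.5040
1/(1 + e^{-0.5040}) = 0.6234
P(incorrect) = 1 − 0.6234 = 0.3766

0.377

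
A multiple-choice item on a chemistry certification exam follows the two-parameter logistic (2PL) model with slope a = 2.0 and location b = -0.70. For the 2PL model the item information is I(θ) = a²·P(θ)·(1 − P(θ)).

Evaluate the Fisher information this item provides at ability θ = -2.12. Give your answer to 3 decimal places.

0.209

P = 1/(1+e^{2.8400}) = 0.0552
P(1−P) = 0.0552 × 0.9448 = 0.0522
I = a² × P(1−P) = 2.0² × 0.0522 = 0.20861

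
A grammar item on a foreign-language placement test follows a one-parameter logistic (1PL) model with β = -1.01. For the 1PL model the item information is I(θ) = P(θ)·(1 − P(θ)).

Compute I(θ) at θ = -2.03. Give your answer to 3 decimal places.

0.195

P = 1/(1+e^{1.0200}) = 0.2650
P(1−P) = 0.2650 × 0.7350 = 0.1948
I = P(1−P) = 0.19479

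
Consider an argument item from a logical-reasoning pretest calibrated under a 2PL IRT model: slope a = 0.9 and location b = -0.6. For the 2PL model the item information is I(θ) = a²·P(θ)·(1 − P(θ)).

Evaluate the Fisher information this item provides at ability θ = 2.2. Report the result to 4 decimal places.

0.0558

P = 1/(1+e^{-2.5200}) = 0.9255
P(1−P) = 0.9255 × 0.0745 = 0.0689
I = a² × P(1−P) = 0.9² × 0.0689 = 0.05583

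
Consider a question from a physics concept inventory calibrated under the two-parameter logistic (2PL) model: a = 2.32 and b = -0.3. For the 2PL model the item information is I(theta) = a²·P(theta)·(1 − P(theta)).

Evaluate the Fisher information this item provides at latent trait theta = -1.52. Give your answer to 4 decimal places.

0.2831

P = 1/(1+e^{2.8304}) = 0.0557
P(1−P) = 0.0557 × 0.9443 = 0.0526
I = a² × P(1−P) = 2.32² × 0.0526 = 0.28312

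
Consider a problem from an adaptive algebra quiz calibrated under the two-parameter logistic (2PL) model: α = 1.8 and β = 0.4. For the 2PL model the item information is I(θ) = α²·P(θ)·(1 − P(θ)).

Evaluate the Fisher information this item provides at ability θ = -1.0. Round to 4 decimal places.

0.2233

P = 1/(1+e^{2.5200}) = 0.0745
P(1−P) = 0.0745 × 0.9255 = 0.0689
I = α² × P(1−P) = 1.8² × 0.0689 = 0.22331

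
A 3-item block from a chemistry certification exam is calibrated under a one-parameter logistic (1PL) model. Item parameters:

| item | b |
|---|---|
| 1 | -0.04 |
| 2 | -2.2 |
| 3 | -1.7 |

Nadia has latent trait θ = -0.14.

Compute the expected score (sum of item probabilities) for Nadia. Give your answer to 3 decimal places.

P(θ) = 1 / (1 + exp(−(θ − b)))
P_1 = 1/(1+e^{0.1000}) = 0.4750
P_2 = 1/(1+e^{-2.0600}) = 0.8870
P_3 = 1/(1+e^{-1.5600}) = 0.8264
E[score] = 0.4750 + 0.8870 + 0.8264 = 2.1883

2.188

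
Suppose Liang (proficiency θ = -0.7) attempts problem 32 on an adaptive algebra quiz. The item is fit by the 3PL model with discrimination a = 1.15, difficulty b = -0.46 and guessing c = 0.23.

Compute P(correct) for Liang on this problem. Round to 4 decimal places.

P(θ) = c + (1 − c) · 1 / (1 + exp(−a(θ − b)))
Exponent: 1.15 × (-0.7 − (-0.46)) = -0.2760
1/(1 + e^{0.2760}) = 0.4314
P = 0.23 + 0.77 × 0.4314 = 0.5622

0.5622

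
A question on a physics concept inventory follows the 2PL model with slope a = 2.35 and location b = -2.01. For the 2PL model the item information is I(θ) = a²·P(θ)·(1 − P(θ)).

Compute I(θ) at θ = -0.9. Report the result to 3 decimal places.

P = 1/(1+e^{-2.6085}) = 0.9314
P(1−P) = 0.9314 × 0.0686 = 0.0639
I = a² × P(1−P) = 2.35² × 0.0639 = 0.35282

0.353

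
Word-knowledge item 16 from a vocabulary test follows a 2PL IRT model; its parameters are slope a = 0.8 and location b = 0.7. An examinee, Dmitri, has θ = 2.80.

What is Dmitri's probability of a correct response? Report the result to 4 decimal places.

P(θ) = 1 / (1 + exp(−a(θ − b)))
Exponent: 0.8 × (2.80 − 0.7) = 1.6800
1/(1 + e^{-1.6800}) = 0.8429

0.8429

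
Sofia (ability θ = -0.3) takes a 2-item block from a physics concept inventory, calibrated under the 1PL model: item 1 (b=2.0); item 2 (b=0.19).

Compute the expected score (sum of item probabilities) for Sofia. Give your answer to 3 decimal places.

0.471

P(θ) = 1 / (1 + exp(−(θ − b)))
P_1 = 1/(1+e^{2.3000}) = 0.0911
P_2 = 1/(1+e^{0.4900}) = 0.3799
E[score] = 0.0911 + 0.3799 = 0.4710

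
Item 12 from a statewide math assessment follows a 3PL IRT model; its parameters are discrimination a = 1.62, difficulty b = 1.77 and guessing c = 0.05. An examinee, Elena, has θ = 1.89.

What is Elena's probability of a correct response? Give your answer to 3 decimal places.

P(θ) = c + (1 − c) · 1 / (1 + exp(−a(θ − b)))
Exponent: 1.62 × (1.89 − 1.77) = 0.1944
1/(1 + e^{-0.1944}) = 0.5484
P = 0.05 + 0.95 × 0.5484 = 0.5710

0.571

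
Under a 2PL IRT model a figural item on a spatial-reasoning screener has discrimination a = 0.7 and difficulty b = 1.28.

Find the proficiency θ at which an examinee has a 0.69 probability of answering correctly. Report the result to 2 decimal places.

P(θ) = 1 / (1 + exp(−a(θ − b)))
logit = ln(0.6900/0.3100) = 0.8001
θ = b + logit/(a) = 1.28 + 0.8001/0.7000 = 2.4230

2.42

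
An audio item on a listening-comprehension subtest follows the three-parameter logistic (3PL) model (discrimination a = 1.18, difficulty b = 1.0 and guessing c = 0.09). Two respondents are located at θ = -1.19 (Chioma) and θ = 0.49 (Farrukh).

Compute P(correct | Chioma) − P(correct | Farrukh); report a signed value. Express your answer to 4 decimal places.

P(θ) = c + (1 − c) · 1 / (1 + exp(−a(θ − b)))
P(Chioma) = 0.1538  [exponent -2.5842]
P(Farrukh) = 0.4121  [exponent -0.6018]
Difference = 0.1538 − 0.4121 = -0.2582

-0.2582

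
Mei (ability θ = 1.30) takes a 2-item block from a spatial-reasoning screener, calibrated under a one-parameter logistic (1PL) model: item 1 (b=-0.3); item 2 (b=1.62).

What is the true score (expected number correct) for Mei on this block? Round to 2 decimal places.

1.25

P(θ) = 1 / (1 + exp(−(θ − b)))
P_1 = 1/(1+e^{-1.6000}) = 0.8320
P_2 = 1/(1+e^{0.3200}) = 0.4207
E[score] = 0.8320 + 0.4207 = 1.2527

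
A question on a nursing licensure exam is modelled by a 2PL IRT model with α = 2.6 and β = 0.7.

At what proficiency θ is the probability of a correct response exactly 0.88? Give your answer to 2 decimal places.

1.47

P(θ) = 1 / (1 + exp(−α(θ − β)))
logit = ln(0.8800/0.1200) = 1.9924
θ = β + logit/(α) = 0.7 + 1.9924/2.6000 = 1.4663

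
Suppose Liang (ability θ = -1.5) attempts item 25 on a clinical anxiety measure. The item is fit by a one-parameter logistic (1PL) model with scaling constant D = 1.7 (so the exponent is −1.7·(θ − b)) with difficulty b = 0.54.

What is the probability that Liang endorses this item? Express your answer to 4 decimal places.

P(θ) = 1 / (1 + exp(−D·(θ − b)))
Exponent: 1.7 × (-1.5 − 0.54) = -3.4680
1/(1 + e^{3.4680}) = 0.0302
P = 0.0302

0.0302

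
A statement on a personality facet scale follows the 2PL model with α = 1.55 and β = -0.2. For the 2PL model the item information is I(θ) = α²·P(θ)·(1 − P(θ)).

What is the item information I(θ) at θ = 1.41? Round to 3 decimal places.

P = 1/(1+e^{-2.4955}) = 0.9238
P(1−P) = 0.9238 × 0.0762 = 0.0704
I = α² × P(1−P) = 1.55² × 0.0704 = 0.16907

0.169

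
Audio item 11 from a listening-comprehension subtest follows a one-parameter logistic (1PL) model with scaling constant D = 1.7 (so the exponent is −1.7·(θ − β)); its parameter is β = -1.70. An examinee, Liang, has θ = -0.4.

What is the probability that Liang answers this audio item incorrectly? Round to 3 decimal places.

P(θ) = 1 / (1 + exp(−D·(θ − β)))
Exponent: 1.7 × (-0.4 − (-1.70)) = 2.2100
1/(1 + e^{-2.2100}) = 0.9011
P = 0.9011
P(incorrect) = 1 − 0.9011 = 0.0989

0.099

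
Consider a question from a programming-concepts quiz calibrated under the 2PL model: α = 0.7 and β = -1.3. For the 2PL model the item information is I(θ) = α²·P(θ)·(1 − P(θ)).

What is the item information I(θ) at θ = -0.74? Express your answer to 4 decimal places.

0.1179

P = 1/(1+e^{-0.3920}) = 0.5968
P(1−P) = 0.5968 × 0.4032 = 0.2406
I = α² × P(1−P) = 0.7² × 0.2406 = 0.11791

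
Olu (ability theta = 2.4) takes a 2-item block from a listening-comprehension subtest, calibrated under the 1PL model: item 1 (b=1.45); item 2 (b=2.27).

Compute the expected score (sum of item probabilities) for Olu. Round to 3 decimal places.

P(theta) = 1 / (1 + exp(−(theta − b)))
P_1 = 1/(1+e^{-0.9500}) = 0.7211
P_2 = 1/(1+e^{-0.1300}) = 0.5325
E[score] = 0.7211 + 0.5325 = 1.2536

1.254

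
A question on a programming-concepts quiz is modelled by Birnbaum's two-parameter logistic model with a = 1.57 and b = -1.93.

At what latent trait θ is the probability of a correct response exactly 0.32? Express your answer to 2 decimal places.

-2.41

P(θ) = 1 / (1 + exp(−a(θ − b)))
logit = ln(0.3200/0.6800) = -0.7538
θ = b + logit/(a) = -1.93 + (-0.7538)/1.5700 = -2.4101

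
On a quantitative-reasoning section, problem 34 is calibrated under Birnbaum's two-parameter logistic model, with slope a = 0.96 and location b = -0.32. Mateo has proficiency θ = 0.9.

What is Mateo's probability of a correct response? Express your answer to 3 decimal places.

P(θ) = 1 / (1 + exp(−a(θ − b)))
Exponent: 0.96 × (0.9 − (-0.32)) = 1.1712
1/(1 + e^{-1.1712}) = 0.7634

0.763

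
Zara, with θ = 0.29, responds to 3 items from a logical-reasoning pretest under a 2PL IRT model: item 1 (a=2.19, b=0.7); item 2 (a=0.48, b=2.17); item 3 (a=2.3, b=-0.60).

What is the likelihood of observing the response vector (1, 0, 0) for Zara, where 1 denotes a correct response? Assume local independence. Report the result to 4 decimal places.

P(θ) = 1 / (1 + exp(−a(θ − b)))
P_1 = 1/(1+e^{0.8979}) = 0.2895
P_2 = 1/(1+e^{0.9024}) = 0.2886
P_3 = 1/(1+e^{-2.0470}) = 0.8856
L = P_1 × (1−P_2) × (1−P_3) = 0.2895 × 0.7114 × 0.1144 = 0.02355

0.0236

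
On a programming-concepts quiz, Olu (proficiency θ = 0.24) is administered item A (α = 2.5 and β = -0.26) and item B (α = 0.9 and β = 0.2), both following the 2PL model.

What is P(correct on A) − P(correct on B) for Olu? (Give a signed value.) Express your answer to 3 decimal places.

P(θ) = 1 / (1 + exp(−α(θ − β)))
P_A = 0.7773
P_B = 0.5090
P_A − P_B = 0.2683

0.268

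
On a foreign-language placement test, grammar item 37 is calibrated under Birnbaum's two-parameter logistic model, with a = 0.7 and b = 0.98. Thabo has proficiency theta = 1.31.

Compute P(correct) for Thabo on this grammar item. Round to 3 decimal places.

0.557

P(theta) = 1 / (1 + exp(−a(theta − b)))
Exponent: 0.7 × (1.31 − 0.98) = 0.2310
1/(1 + e^{-0.2310}) = 0.5575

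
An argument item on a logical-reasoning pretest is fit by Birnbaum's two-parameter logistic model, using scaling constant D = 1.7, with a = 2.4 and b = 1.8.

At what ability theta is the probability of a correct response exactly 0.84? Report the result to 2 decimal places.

P(theta) = 1 / (1 + exp(−D·a(theta − b)))
logit = ln(0.8400/0.1600) = 1.6582
theta = b + logit/(1.7·a) = 1.8 + 1.6582/4.0800 = 2.2064

2.21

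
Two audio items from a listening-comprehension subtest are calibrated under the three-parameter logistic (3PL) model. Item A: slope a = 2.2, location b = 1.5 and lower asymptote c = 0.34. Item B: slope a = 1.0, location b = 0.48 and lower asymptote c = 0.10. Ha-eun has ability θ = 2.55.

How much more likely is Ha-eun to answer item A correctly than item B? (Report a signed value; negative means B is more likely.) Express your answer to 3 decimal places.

P(θ) = c + (1 − c) · 1 / (1 + exp(−a(θ − b)))
P_A = 0.9404
P_B = 0.8992
P_A − P_B = 0.0412

0.041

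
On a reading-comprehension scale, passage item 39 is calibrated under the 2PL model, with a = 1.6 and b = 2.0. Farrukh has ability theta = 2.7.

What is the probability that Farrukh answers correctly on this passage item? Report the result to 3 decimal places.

P(theta) = 1 / (1 + exp(−a(theta − b)))
Exponent: 1.6 × (2.7 − 2.0) = 1.1200
1/(1 + e^{-1.1200}) = 0.7540

0.754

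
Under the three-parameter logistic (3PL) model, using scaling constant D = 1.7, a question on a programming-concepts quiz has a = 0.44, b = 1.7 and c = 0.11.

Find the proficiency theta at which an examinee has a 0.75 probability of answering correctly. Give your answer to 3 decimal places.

2.957

P(theta) = c + (1 − c) · 1 / (1 + exp(−D·a(theta − b)))
Remove guessing floor: (0.75 − 0.11)/(1 − 0.11) = 0.7191
logit = ln(0.7191/0.2809) = 0.9400
theta = b + logit/(1.7·a) = 1.7 + 0.9400/0.7480 = 2.9567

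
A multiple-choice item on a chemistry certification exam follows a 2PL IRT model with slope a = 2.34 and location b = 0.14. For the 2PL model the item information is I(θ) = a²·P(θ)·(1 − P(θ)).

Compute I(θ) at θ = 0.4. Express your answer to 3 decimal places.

P = 1/(1+e^{-0.6084}) = 0.6476
P(1−P) = 0.6476 × 0.3524 = 0.2282
I = a² × P(1−P) = 2.34² × 0.2282 = 1.24965

1.250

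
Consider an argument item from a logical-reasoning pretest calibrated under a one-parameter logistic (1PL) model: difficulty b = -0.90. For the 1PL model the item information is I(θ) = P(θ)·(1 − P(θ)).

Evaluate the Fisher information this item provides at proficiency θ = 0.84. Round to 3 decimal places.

0.127

P = 1/(1+e^{-1.7400}) = 0.8507
P(1−P) = 0.8507 × 0.1493 = 0.1270
I = P(1−P) = 0.12702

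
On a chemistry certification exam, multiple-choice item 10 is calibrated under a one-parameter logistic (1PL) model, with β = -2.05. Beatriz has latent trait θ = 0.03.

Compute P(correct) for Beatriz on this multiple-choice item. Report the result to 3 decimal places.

0.889

P(θ) = 1 / (1 + exp(−(θ − β)))
Exponent: (0.03 − (-2.05)) = 2.0800
1/(1 + e^{-2.0800}) = 0.8889
P = 0.8889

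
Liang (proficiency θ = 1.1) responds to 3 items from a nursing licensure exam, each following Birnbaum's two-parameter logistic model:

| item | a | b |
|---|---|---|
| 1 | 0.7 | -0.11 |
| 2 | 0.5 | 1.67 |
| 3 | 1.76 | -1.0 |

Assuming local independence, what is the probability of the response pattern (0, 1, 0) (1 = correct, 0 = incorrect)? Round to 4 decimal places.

0.0031

P(θ) = 1 / (1 + exp(−a(θ − b)))
P_1 = 1/(1+e^{-0.8470}) = 0.6999
P_2 = 1/(1+e^{0.2850}) = 0.4292
P_3 = 1/(1+e^{-3.6960}) = 0.9758
L = (1−P_1) × P_2 × (1−P_3) = 0.3001 × 0.4292 × 0.0242 = 0.00312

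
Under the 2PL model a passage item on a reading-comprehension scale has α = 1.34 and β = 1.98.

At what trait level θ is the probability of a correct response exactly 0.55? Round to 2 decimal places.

P(θ) = 1 / (1 + exp(−α(θ − β)))
logit = ln(0.5500/0.4500) = 0.2007
θ = β + logit/(α) = 1.98 + 0.2007/1.3400 = 2.1298

2.13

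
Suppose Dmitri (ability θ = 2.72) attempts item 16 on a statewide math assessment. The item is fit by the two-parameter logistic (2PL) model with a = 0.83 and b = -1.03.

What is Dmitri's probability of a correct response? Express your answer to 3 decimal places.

P(θ) = 1 / (1 + exp(−a(θ − b)))
Exponent: 0.83 × (2.72 − (-1.03)) = 3.1125
1/(1 + e^{-3.1125}) = 0.9574

0.957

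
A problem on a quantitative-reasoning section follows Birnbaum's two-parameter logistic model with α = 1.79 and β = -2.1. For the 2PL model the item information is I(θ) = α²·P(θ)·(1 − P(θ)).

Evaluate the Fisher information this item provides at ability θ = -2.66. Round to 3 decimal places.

0.629

P = 1/(1+e^{1.0024}) = 0.2685
P(1−P) = 0.2685 × 0.7315 = 0.1964
I = α² × P(1−P) = 1.79² × 0.1964 = 0.62927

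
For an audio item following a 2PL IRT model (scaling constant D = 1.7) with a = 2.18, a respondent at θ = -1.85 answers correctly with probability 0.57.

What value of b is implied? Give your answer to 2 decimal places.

P(θ) = 1 / (1 + exp(−D·a(θ − b)))
logit(0.57) = ln(0.57/0.43) = 0.2819
b = θ − logit/(1.7·a) = -1.85 − 0.2819/3.7060 = -1.9261

-1.93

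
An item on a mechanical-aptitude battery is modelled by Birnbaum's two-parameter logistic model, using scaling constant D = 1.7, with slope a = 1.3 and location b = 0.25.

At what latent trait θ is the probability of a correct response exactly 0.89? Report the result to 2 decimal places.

P(θ) = 1 / (1 + exp(−D·a(θ − b)))
logit = ln(0.8900/0.1100) = 2.0907
θ = b + logit/(1.7·a) = 0.25 + 2.0907/2.2100 = 1.1960

1.20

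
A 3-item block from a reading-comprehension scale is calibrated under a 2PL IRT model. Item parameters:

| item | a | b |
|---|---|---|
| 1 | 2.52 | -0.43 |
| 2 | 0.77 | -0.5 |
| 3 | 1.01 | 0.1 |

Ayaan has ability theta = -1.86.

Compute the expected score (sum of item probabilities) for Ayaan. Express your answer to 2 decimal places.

P(theta) = 1 / (1 + exp(−a(theta − b)))
P_1 = 1/(1+e^{3.6036}) = 0.0265
P_2 = 1/(1+e^{1.0472}) = 0.2598
P_3 = 1/(1+e^{1.9796}) = 0.1214
E[score] = 0.0265 + 0.2598 + 0.1214 = 0.4076

0.41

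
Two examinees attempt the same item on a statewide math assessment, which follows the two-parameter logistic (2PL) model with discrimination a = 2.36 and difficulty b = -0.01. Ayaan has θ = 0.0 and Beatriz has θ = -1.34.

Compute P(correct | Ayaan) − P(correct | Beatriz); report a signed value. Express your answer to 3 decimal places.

P(θ) = 1 / (1 + exp(−a(θ − b)))
P(Ayaan) = 0.5059  [exponent 0.0236]
P(Beatriz) = 0.0415  [exponent -3.1388]
Difference = 0.5059 − 0.0415 = 0.4644

0.464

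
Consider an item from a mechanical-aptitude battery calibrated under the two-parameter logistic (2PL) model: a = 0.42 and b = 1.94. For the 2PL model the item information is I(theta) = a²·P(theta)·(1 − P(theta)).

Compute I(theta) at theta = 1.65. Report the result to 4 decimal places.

P = 1/(1+e^{0.1218}) = 0.4696
P(1−P) = 0.4696 × 0.5304 = 0.2491
I = a² × P(1−P) = 0.42² × 0.2491 = 0.04394

0.0439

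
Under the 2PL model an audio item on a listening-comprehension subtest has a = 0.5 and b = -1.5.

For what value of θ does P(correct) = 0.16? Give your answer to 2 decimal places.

-4.82

P(θ) = 1 / (1 + exp(−a(θ − b)))
logit = ln(0.1600/0.8400) = -1.6582
θ = b + logit/(a) = -1.5 + (-1.6582)/0.5000 = -4.8165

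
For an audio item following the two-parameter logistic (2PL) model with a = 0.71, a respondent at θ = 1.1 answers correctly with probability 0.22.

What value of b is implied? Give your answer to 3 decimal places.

2.883

P(θ) = 1 / (1 + exp(−a(θ − b)))
logit(0.22) = ln(0.22/0.78) = -1.2657
b = θ − logit/(a) = 1.1 − (-1.2657)/0.7100 = 2.8826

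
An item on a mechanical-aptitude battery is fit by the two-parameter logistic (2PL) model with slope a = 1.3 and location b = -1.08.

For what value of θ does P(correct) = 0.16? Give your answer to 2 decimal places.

-2.36

P(θ) = 1 / (1 + exp(−a(θ − b)))
logit = ln(0.1600/0.8400) = -1.6582
θ = b + logit/(a) = -1.08 + (-1.6582)/1.3000 = -2.3556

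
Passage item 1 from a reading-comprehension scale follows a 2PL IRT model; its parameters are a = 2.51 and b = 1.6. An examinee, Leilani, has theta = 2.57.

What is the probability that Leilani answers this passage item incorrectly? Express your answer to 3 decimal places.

0.081

P(theta) = 1 / (1 + exp(−a(theta − b)))
Exponent: 2.51 × (2.57 − 1.6) = 2.4347
1/(1 + e^{-2.4347}) = 0.9194
P(incorrect) = 1 − 0.9194 = 0.0806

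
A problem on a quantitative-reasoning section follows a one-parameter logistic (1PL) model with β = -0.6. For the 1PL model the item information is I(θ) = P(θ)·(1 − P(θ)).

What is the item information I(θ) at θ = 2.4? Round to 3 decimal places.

P = 1/(1+e^{-3.0000}) = 0.9526
P(1−P) = 0.9526 × 0.0474 = 0.0452
I = P(1−P) = 0.04518

0.045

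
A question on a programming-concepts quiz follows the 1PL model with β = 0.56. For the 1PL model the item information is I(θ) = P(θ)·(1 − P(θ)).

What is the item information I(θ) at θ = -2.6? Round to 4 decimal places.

0.0390

P = 1/(1+e^{3.1600}) = 0.0407
P(1−P) = 0.0407 × 0.9593 = 0.0390
I = P(1−P) = 0.03904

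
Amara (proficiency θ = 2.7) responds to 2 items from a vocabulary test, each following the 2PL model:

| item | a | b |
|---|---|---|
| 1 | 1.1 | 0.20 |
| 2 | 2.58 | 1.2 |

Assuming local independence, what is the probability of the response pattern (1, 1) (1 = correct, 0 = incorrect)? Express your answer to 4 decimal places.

P(θ) = 1 / (1 + exp(−a(θ − b)))
P_1 = 1/(1+e^{-2.7500}) = 0.9399
P_2 = 1/(1+e^{-3.8700}) = 0.9796
L = P_1 × P_2 = 0.9399 × 0.9796 = 0.92071

0.9207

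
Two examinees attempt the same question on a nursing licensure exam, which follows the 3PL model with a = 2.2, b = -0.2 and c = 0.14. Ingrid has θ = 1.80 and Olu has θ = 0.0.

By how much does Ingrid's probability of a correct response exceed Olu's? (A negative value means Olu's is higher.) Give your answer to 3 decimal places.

P(θ) = c + (1 − c) · 1 / (1 + exp(−a(θ − b)))
P(Ingrid) = 0.9896  [exponent 4.4000]
P(Olu) = 0.6631  [exponent 0.4400]
Difference = 0.9896 − 0.6631 = 0.3265

0.326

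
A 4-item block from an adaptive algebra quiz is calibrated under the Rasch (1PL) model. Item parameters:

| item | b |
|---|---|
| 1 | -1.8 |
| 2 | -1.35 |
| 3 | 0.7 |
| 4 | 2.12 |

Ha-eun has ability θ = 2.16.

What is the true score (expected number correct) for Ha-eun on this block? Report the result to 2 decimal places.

3.27

P(θ) = 1 / (1 + exp(−(θ − b)))
P_1 = 1/(1+e^{-3.9600}) = 0.9813
P_2 = 1/(1+e^{-3.5100}) = 0.9710
P_3 = 1/(1+e^{-1.4600}) = 0.8115
P_4 = 1/(1+e^{-0.0400}) = 0.5100
E[score] = 0.9813 + 0.9710 + 0.8115 + 0.5100 = 3.2738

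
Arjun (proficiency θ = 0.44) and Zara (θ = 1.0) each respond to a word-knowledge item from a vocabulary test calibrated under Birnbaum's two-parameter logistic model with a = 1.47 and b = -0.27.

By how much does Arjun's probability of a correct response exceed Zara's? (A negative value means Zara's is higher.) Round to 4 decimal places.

P(θ) = 1 / (1 + exp(−a(θ − b)))
P(Arjun) = 0.7396  [exponent 1.0437]
P(Zara) = 0.8661  [exponent 1.8669]
Difference = 0.7396 − 0.8661 = -0.1265

-0.1265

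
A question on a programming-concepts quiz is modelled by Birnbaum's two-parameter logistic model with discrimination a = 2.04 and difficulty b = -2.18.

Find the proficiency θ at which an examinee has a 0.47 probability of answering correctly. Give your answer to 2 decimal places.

P(θ) = 1 / (1 + exp(−a(θ − b)))
logit = ln(0.4700/0.5300) = -0.1201
θ = b + logit/(a) = -2.18 + (-0.1201)/2.0400 = -2.2389

-2.24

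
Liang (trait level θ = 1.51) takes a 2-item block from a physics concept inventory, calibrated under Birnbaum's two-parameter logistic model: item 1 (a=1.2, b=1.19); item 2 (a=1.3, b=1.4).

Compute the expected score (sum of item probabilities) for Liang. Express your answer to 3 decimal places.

P(θ) = 1 / (1 + exp(−a(θ − b)))
P_1 = 1/(1+e^{-0.3840}) = 0.5948
P_2 = 1/(1+e^{-0.1430}) = 0.5357
E[score] = 0.5948 + 0.5357 = 1.1305

1.131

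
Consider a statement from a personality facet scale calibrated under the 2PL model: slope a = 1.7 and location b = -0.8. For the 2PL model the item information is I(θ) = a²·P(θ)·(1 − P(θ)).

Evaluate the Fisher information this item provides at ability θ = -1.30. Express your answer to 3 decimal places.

P = 1/(1+e^{0.8500}) = 0.2994
P(1−P) = 0.2994 × 0.7006 = 0.2098
I = a² × P(1−P) = 1.7² × 0.2098 = 0.60624

0.606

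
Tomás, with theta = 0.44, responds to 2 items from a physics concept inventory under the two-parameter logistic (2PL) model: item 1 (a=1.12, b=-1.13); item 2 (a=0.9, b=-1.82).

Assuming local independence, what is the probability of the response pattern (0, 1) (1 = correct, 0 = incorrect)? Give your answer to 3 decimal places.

P(theta) = 1 / (1 + exp(−a(theta − b)))
P_1 = 1/(1+e^{-1.7584}) = 0.8530
P_2 = 1/(1+e^{-2.0340}) = 0.8843
L = (1−P_1) × P_2 = 0.1470 × 0.8843 = 0.12999

0.130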